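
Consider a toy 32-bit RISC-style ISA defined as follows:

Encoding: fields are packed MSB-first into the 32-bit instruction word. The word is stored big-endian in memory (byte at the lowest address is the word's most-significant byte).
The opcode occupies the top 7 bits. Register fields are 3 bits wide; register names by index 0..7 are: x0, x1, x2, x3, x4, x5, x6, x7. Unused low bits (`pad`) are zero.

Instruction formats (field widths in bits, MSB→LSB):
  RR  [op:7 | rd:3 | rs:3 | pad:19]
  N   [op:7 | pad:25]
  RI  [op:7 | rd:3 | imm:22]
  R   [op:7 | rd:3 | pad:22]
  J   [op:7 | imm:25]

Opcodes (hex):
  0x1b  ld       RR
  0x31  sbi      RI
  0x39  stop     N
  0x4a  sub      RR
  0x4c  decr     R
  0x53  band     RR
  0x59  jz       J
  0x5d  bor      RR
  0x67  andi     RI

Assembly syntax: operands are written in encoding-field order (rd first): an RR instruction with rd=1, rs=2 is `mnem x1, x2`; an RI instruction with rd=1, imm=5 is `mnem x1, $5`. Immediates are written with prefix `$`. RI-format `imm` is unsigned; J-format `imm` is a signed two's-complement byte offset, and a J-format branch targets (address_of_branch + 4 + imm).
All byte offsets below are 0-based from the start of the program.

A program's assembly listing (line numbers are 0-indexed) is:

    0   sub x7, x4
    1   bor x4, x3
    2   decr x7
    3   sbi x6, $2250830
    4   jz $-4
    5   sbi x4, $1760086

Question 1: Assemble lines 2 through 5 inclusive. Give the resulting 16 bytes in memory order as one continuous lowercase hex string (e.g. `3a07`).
99c0000063a2584eb3fffffc631adb56

L2: decr op=0x4c:7|rd=7:3|pad=0:22 ⇒ 0x99c00000 ⇒ big 99 c0 00 00
L3: sbi op=0x31:7|rd=6:3|imm=2250830:22 ⇒ 0x63a2584e ⇒ big 63 a2 58 4e
L4: jz op=0x59:7|imm=-4:25 ⇒ 0xb3fffffc ⇒ big b3 ff ff fc
L5: sbi op=0x31:7|rd=4:3|imm=1760086:22 ⇒ 0x631adb56 ⇒ big 63 1a db 56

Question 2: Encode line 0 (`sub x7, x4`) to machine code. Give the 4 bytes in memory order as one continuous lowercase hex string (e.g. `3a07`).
95e00000

L0: sub op=0x4a:7|rd=7:3|rs=4:3|pad=0:19 ⇒ 0x95e00000 ⇒ big 95 e0 00 00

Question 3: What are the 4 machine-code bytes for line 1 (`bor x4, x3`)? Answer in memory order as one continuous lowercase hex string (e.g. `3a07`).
L1: bor op=0x5d:7|rd=4:3|rs=3:3|pad=0:19 ⇒ 0xbb180000 ⇒ big bb 18 00 00

bb180000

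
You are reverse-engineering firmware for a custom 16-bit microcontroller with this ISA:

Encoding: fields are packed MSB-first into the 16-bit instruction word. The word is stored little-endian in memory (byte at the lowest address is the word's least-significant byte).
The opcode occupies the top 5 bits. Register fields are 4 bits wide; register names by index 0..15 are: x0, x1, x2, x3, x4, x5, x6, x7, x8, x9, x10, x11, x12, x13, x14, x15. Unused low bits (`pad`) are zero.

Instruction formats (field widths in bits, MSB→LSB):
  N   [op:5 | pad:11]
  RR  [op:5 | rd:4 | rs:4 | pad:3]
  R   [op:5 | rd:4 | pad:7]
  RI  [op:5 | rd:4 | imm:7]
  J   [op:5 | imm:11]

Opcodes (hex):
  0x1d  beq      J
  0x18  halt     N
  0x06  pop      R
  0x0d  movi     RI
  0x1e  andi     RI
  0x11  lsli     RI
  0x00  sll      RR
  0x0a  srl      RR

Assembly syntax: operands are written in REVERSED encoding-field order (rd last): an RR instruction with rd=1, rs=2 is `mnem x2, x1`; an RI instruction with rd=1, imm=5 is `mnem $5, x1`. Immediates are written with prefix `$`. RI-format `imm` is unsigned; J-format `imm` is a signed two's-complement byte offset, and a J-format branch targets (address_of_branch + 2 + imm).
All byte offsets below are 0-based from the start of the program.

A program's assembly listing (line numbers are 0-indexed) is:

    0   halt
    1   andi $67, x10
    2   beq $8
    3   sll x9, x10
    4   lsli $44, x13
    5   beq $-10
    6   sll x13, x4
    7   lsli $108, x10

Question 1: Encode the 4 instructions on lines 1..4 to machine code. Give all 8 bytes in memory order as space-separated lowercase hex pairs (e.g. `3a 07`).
43 f5 08 e8 48 05 ac 8e

L1: andi op=0x1e:5|rd=10:4|imm=67:7 ⇒ 0xf543 ⇒ little 43 f5
L2: beq op=0x1d:5|imm=8:11 ⇒ 0xe808 ⇒ little 08 e8
L3: sll op=0x0:5|rd=10:4|rs=9:4|pad=0:3 ⇒ 0x0548 ⇒ little 48 05
L4: lsli op=0x11:5|rd=13:4|imm=44:7 ⇒ 0x8eac ⇒ little ac 8e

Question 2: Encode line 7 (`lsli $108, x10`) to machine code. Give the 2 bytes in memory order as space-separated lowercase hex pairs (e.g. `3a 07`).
L7: lsli op=0x11:5|rd=10:4|imm=108:7 ⇒ 0x8d6c ⇒ little 6c 8d

6c 8d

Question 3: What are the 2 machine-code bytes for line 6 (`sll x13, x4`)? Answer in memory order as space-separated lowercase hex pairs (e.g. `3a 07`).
6. sll fields op=0x0:5|rd=4:4|rs=13:4|pad=0:3 → word 0268h → 68 02

68 02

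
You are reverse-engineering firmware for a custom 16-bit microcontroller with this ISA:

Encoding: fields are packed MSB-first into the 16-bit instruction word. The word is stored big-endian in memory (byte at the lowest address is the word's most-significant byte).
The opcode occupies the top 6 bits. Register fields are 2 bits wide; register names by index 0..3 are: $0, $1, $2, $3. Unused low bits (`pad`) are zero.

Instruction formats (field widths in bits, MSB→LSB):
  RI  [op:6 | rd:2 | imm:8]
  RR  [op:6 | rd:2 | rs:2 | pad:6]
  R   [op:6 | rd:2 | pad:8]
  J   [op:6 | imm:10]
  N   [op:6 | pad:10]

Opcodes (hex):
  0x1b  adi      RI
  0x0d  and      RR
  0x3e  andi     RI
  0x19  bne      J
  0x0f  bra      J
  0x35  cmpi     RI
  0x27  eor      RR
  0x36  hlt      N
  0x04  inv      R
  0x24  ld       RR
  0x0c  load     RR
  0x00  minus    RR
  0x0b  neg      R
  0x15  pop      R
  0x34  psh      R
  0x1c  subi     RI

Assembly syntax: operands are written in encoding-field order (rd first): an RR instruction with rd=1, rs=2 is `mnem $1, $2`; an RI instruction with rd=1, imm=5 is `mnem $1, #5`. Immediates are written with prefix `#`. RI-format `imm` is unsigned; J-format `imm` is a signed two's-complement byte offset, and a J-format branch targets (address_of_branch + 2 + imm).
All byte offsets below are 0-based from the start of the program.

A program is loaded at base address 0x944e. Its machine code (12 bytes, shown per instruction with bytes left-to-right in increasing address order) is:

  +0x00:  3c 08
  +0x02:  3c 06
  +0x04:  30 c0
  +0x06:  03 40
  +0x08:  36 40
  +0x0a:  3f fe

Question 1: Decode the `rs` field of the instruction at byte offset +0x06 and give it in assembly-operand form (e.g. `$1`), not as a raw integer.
off 0x06: read 03 40 as big → 0x0340
  opcode bits[15:10]=0x0: minus/RR
  rd: (w>>8)&0x3=0x3 → $3
  rs: (w>>6)&0x3=0x1 → $1

$1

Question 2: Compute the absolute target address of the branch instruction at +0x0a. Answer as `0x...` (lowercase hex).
+0x0a: 3f fe ⇒ word 0x3ffe (big)
  opcode bits[15:10]=0xf: bra/J
  imm: (w>>0)&0x3ff=0x3fe (s10→-2) → #-2
  target = base 0x944e + off 0x0a + 2 + imm -2 = 0x9458

0x9458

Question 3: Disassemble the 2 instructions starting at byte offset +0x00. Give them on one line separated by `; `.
[00] 3c 08 → 0x3c08
  op=0x3c08>>10=0xf ⇒ bra (J)
  [9:0] imm=8 = #8
[02] 3c 06 → 0x3c06
  op=0x3c06>>10=0xf ⇒ bra (J)
  [9:0] imm=6 = #6

bra #8; bra #6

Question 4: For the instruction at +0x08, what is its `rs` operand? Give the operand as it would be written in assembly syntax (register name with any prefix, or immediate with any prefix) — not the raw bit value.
$1

[08] 36 40 → 0x3640
  top 6b → 0xd → and [RR]
  rd@[9:8]=0x2 ⇒ $2
  rs@[7:6]=0x1 ⇒ $1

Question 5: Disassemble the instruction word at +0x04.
off 0x04: read 30 c0 as big → 0x30c0
  top 6b → 0xc → load [RR]
  rd@[9:8]=0x0 ⇒ $0
  rs@[7:6]=0x3 ⇒ $3

load $0, $3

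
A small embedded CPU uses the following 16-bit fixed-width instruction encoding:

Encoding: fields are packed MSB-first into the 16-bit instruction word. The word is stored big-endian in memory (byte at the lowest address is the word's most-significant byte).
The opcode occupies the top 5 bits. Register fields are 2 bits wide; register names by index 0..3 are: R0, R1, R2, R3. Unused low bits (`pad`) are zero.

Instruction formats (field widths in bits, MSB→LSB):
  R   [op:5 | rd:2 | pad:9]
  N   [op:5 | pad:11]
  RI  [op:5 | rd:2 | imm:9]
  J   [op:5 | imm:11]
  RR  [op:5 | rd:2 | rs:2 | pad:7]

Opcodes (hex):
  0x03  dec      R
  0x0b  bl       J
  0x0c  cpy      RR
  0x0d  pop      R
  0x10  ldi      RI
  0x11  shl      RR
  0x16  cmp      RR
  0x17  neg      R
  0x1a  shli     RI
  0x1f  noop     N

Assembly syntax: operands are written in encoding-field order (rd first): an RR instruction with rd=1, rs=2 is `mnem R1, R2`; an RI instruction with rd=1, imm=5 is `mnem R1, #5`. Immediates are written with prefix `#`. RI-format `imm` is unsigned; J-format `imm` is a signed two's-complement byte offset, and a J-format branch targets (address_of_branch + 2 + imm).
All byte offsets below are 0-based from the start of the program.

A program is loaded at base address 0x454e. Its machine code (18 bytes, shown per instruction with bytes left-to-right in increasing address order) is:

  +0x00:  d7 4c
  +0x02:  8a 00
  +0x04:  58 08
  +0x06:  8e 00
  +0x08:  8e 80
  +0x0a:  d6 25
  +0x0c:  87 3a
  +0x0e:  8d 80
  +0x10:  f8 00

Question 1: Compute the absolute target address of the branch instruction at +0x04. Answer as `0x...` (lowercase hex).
0x455c

[04] 58 08 → 0x5808
  opcode bits[15:11]=0xb: bl/J
  imm@[10:0]=0x8 ⇒ #8
  target = base 0x454e + off 0x04 + 2 + imm 8 = 0x455c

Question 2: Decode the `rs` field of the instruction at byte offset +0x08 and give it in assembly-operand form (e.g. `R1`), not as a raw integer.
[08] 8e 80 → 0x8e80
  opcode bits[15:11]=0x11: shl/RR
  rd@[10:9]=0x3 ⇒ R3
  rs@[8:7]=0x1 ⇒ R1

R1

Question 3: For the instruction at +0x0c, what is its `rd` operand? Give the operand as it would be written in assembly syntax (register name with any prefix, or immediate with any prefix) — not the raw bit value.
R3

+0x0c: 87 3a ⇒ word 0x873a (big)
  top 5b → 0x10 → ldi [RI]
  [10:9] rd=3 = R3
  [8:0] imm=314 = #314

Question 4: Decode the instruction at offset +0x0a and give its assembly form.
shli R3, #37

[0a] d6 25 → 0xd625
  op=0xd625>>11=0x1a ⇒ shli (RI)
  rd@[10:9]=0x3 ⇒ R3
  imm@[8:0]=0x25 ⇒ #37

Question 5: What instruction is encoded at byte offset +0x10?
@+10  big-endian(f8 00) = 0xf800
  top 5b → 0x1f → noop [N]

noop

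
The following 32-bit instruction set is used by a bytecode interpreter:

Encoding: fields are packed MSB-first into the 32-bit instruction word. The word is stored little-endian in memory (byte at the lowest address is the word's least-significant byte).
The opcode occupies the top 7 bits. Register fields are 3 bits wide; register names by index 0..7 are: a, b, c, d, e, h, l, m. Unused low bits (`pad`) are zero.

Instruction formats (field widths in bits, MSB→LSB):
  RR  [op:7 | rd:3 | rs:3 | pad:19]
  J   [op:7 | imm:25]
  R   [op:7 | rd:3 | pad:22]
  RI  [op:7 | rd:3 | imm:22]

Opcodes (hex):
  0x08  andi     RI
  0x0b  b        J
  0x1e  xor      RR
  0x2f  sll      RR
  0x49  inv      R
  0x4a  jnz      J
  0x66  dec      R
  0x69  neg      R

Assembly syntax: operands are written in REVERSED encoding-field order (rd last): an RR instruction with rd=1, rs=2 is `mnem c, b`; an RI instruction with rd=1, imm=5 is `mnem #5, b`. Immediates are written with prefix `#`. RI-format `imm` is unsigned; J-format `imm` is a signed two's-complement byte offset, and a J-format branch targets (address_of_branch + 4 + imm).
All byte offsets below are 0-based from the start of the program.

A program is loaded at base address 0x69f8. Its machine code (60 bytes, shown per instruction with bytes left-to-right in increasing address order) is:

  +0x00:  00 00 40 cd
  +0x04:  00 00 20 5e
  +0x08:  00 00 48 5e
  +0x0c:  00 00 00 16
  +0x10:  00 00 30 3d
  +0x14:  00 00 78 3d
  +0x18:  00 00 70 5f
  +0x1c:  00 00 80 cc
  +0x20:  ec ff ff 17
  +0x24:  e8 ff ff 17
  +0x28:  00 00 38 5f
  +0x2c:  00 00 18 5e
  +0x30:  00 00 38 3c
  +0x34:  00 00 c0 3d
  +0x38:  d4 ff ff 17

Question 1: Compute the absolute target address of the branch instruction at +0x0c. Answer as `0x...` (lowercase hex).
0x6a08

off 0x0c: read 00 00 00 16 as little → 0x16000000
  opcode bits[31:25]=0xb: b/J
  imm: (w>>0)&0x1ffffff=0x0 → #0
  target = base 0x69f8 + off 0x0c + 4 + imm 0 = 0x6a08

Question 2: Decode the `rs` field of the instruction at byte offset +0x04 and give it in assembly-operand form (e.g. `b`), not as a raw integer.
off 0x04: read 00 00 20 5e as little → 0x5e200000
  top 7b → 0x2f → sll [RR]
  rd@[24:22]=0x0 ⇒ a
  rs@[21:19]=0x4 ⇒ e

e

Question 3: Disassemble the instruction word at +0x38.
b #-44

off 0x38: read d4 ff ff 17 as little → 0x17ffffd4
  top 7b → 0xb → b [J]
  [24:0] imm=33554388 (s25→-44) = #-44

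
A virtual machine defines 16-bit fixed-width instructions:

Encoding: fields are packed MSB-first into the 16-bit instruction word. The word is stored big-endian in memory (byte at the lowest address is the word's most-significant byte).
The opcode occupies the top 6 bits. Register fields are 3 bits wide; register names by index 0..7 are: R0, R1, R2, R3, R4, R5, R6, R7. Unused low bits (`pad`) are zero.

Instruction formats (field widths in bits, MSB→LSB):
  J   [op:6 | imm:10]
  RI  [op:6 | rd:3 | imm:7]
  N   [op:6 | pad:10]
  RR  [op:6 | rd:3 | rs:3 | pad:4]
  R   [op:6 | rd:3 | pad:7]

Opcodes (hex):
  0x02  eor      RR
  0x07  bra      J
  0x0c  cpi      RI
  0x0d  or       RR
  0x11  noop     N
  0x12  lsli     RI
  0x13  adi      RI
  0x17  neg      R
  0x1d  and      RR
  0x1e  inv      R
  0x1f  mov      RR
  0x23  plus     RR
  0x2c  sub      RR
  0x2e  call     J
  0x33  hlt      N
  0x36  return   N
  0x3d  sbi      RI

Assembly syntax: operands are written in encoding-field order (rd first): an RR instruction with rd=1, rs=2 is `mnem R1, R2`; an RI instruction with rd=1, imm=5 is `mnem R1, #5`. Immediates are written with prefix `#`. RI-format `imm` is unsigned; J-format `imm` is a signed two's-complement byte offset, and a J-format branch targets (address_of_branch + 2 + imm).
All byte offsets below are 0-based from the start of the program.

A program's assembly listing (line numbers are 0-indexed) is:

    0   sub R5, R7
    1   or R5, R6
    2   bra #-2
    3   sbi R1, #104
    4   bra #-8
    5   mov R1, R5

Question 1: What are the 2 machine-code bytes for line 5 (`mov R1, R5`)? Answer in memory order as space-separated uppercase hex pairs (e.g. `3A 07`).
L5: mov op=0x1f:6|rd=1:3|rs=5:3|pad=0:4 ⇒ 0x7cd0 ⇒ big 7c d0

7C D0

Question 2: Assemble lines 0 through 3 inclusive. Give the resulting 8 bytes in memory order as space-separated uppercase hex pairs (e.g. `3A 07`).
B2 F0 36 E0 1F FE F4 E8

L0: sub op=0x2c:6|rd=5:3|rs=7:3|pad=0:4 ⇒ 0xb2f0 ⇒ big b2 f0
L1: or op=0xd:6|rd=5:3|rs=6:3|pad=0:4 ⇒ 0x36e0 ⇒ big 36 e0
L2: bra op=0x7:6|imm=-2:10 ⇒ 0x1ffe ⇒ big 1f fe
L3: sbi op=0x3d:6|rd=1:3|imm=104:7 ⇒ 0xf4e8 ⇒ big f4 e8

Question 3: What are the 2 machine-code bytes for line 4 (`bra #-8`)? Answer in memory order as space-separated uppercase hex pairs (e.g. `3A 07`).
1F F8

L4: bra op=0x7:6|imm=-8:10 ⇒ 0x1ff8 ⇒ big 1f f8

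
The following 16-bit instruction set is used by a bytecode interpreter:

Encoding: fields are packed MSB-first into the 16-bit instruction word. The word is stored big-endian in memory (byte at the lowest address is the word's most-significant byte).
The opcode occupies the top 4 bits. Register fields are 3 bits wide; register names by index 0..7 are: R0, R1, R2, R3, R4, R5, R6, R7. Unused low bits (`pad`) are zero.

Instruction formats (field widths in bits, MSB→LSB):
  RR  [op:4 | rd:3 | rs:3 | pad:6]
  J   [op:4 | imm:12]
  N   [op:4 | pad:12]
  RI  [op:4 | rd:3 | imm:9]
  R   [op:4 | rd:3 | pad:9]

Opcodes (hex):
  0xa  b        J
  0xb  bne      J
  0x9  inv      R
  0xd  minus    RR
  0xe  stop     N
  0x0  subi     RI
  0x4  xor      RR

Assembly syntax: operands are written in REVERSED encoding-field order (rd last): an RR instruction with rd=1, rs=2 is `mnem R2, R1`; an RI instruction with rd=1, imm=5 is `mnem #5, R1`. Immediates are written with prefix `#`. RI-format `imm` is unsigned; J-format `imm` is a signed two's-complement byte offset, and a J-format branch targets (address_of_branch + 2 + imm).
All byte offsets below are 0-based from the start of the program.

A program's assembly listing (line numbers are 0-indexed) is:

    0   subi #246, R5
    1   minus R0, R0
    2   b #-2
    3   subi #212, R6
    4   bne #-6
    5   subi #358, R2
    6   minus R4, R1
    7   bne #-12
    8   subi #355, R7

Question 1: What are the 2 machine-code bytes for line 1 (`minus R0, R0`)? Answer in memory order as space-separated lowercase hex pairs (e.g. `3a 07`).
d0 00

1. minus fields op=0xd:4|rd=0:3|rs=0:3|pad=0:6 → word d000h → d0 00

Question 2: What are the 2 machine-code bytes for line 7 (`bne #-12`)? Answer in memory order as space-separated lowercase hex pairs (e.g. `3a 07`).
bf f4

L7: bne op=0xb:4|imm=-12:12 ⇒ 0xbff4 ⇒ big bf f4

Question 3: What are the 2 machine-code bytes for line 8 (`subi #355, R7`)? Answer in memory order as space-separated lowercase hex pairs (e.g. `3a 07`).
L8: subi op=0x0:4|rd=7:3|imm=355:9 ⇒ 0x0f63 ⇒ big 0f 63

0f 63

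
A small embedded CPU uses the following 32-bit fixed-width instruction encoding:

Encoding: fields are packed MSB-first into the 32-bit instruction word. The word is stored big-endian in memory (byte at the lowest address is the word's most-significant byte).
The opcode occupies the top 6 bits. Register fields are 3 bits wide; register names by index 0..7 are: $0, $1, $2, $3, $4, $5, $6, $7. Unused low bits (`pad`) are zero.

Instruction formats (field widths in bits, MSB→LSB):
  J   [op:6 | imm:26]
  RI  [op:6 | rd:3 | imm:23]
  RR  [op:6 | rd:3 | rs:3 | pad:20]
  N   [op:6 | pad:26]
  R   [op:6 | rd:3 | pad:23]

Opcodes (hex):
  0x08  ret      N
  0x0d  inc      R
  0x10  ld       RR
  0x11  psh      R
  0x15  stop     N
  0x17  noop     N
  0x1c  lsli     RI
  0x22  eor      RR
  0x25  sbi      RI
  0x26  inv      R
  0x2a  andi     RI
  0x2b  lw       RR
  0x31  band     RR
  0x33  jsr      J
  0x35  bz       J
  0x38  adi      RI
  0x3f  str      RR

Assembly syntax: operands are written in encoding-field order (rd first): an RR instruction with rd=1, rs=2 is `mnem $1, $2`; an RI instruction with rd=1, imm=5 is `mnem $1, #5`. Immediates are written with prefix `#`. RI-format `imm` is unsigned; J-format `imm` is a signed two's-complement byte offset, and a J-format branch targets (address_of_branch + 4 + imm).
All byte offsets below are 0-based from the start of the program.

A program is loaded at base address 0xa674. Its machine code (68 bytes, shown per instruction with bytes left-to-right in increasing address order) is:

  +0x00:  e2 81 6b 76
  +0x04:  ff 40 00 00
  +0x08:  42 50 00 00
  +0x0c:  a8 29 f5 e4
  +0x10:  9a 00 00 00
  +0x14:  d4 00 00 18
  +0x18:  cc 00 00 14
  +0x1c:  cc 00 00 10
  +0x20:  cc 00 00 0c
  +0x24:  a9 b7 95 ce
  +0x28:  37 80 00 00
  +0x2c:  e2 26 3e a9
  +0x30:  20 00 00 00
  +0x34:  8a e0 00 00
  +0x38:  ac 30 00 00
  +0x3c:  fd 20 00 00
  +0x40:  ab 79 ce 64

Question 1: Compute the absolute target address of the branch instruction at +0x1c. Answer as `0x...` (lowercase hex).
0xa6a4

[1c] cc 00 00 10 → 0xcc000010
  top 6b → 0x33 → jsr [J]
  imm@[25:0]=0x10 ⇒ #16
  target = base 0xa674 + off 0x1c + 4 + imm 16 = 0xa6a4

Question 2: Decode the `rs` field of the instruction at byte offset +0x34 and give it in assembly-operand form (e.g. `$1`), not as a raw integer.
$6

[34] 8a e0 00 00 → 0x8ae00000
  op=0x8ae00000>>26=0x22 ⇒ eor (RR)
  rd: (w>>23)&0x7=0x5 → $5
  rs: (w>>20)&0x7=0x6 → $6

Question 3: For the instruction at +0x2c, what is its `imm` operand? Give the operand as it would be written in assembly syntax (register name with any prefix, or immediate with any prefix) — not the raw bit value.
#2506409

[2c] e2 26 3e a9 → 0xe2263ea9
  op=0xe2263ea9>>26=0x38 ⇒ adi (RI)
  [25:23] rd=4 = $4
  [22:0] imm=2506409 = #2506409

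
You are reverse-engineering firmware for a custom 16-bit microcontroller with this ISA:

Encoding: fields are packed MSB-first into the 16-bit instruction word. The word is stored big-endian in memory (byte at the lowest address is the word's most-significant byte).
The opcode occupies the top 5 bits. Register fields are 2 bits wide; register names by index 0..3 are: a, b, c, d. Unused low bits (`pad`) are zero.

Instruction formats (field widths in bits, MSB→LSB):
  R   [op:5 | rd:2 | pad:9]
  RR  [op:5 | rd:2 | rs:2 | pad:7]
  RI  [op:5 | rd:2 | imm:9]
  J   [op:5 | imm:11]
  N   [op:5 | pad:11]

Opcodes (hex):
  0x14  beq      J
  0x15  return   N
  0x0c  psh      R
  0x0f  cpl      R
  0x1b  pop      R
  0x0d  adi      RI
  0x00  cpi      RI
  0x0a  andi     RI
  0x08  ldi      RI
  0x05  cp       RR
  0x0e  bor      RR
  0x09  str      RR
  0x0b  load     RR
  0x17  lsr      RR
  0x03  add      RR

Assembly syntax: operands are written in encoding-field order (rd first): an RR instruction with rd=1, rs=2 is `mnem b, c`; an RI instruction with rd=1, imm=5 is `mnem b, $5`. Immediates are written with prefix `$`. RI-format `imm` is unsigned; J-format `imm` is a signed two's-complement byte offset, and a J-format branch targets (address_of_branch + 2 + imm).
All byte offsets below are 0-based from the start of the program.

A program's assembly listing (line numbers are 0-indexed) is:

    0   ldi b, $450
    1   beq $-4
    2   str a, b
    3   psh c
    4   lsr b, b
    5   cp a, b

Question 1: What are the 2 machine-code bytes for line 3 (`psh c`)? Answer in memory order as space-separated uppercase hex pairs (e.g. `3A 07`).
line 3 (psh): pack op=0xc:5|rd=2:2|pad=0:9 = 0x6400; big→ 64 00

64 00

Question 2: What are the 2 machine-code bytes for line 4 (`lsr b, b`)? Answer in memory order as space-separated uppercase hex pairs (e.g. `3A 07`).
BA 80

4. lsr fields op=0x17:5|rd=1:2|rs=1:2|pad=0:7 → word ba80h → ba 80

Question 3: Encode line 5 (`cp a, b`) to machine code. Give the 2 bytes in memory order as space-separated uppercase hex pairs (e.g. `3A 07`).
28 80

5. cp fields op=0x5:5|rd=0:2|rs=1:2|pad=0:7 → word 2880h → 28 80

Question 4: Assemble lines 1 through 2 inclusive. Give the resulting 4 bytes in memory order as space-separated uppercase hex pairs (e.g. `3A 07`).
A7 FC 48 80

1. beq fields op=0x14:5|imm=-4:11 → word a7fch → a7 fc
2. str fields op=0x9:5|rd=0:2|rs=1:2|pad=0:7 → word 4880h → 48 80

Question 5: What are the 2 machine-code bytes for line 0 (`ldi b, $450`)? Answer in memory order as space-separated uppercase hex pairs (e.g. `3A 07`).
43 C2

L0: ldi op=0x8:5|rd=1:2|imm=450:9 ⇒ 0x43c2 ⇒ big 43 c2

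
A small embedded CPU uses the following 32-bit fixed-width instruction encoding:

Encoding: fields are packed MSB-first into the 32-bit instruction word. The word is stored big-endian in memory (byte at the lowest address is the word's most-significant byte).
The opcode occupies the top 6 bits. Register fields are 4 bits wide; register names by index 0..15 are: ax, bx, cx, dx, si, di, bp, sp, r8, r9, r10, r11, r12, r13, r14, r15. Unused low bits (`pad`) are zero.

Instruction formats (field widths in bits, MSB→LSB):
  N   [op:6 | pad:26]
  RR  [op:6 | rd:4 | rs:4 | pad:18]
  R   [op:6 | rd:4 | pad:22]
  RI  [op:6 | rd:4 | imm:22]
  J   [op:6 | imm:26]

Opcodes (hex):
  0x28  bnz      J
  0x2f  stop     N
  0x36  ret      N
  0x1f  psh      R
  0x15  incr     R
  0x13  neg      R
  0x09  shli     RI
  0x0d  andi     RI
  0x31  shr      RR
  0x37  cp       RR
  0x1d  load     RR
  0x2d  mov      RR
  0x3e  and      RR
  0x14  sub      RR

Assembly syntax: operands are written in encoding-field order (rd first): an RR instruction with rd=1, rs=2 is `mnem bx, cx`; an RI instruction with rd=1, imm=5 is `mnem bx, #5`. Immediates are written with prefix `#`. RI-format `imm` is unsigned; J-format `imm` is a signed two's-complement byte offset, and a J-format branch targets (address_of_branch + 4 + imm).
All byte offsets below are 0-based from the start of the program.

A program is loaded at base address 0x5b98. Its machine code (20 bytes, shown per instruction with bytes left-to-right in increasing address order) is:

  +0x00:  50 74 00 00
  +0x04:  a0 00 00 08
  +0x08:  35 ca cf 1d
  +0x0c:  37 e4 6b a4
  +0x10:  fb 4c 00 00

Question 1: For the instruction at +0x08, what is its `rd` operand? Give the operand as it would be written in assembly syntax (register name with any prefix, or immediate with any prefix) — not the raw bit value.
sp

@+08  big-endian(35 ca cf 1d) = 0x35cacf1d
  op=0x35cacf1d>>26=0xd ⇒ andi (RI)
  rd: (w>>22)&0xf=0x7 → sp
  imm: (w>>0)&0x3fffff=0xacf1d → #708381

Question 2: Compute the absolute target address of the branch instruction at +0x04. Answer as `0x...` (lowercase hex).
off 0x04: read a0 00 00 08 as big → 0xa0000008
  opcode bits[31:26]=0x28: bnz/J
  imm: (w>>0)&0x3ffffff=0x8 → #8
  target = base 0x5b98 + off 0x04 + 4 + imm 8 = 0x5ba8

0x5ba8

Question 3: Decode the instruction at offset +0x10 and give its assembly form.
[10] fb 4c 00 00 → 0xfb4c0000
  opcode bits[31:26]=0x3e: and/RR
  [25:22] rd=13 = r13
  [21:18] rs=3 = dx

and r13, dx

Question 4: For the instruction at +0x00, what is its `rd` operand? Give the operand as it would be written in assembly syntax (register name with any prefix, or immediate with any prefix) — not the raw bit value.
+0x00: 50 74 00 00 ⇒ word 0x50740000 (big)
  opcode bits[31:26]=0x14: sub/RR
  rd@[25:22]=0x1 ⇒ bx
  rs@[21:18]=0xd ⇒ r13

bx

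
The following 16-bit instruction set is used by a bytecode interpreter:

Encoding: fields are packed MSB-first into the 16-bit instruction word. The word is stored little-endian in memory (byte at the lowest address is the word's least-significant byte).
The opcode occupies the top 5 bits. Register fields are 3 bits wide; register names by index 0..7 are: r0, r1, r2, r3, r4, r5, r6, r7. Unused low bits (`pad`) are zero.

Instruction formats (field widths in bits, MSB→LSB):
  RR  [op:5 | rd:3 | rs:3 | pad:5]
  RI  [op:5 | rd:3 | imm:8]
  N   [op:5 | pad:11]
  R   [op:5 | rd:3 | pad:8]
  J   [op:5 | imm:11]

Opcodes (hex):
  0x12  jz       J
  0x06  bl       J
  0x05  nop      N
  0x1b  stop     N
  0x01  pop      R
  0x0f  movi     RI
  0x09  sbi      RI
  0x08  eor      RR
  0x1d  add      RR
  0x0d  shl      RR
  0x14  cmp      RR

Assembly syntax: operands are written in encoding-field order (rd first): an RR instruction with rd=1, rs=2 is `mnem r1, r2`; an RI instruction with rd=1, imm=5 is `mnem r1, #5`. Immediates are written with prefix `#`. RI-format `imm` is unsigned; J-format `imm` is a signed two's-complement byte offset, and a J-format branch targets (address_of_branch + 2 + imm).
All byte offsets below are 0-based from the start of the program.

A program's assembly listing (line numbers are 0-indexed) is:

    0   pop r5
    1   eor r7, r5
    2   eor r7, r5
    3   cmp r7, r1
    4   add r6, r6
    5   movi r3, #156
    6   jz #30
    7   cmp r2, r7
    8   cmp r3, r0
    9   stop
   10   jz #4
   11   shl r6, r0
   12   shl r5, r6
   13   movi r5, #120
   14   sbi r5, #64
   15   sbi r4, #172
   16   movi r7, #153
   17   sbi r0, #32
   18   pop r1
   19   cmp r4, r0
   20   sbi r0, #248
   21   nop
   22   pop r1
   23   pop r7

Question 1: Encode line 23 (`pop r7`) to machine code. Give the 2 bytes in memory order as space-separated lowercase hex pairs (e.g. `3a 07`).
L23: pop op=0x1:5|rd=7:3|pad=0:8 ⇒ 0x0f00 ⇒ little 00 0f

00 0f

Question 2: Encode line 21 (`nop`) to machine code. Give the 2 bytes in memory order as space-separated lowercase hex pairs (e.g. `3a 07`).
00 28

L21: nop op=0x5:5|pad=0:11 ⇒ 0x2800 ⇒ little 00 28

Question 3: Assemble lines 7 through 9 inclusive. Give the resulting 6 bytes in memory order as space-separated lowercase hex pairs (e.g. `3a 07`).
7. cmp fields op=0x14:5|rd=2:3|rs=7:3|pad=0:5 → word a2e0h → e0 a2
8. cmp fields op=0x14:5|rd=3:3|rs=0:3|pad=0:5 → word a300h → 00 a3
9. stop fields op=0x1b:5|pad=0:11 → word d800h → 00 d8

e0 a2 00 a3 00 d8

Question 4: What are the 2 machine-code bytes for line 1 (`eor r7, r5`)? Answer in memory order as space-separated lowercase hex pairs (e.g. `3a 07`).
a0 47

line 1 (eor): pack op=0x8:5|rd=7:3|rs=5:3|pad=0:5 = 0x47a0; little→ a0 47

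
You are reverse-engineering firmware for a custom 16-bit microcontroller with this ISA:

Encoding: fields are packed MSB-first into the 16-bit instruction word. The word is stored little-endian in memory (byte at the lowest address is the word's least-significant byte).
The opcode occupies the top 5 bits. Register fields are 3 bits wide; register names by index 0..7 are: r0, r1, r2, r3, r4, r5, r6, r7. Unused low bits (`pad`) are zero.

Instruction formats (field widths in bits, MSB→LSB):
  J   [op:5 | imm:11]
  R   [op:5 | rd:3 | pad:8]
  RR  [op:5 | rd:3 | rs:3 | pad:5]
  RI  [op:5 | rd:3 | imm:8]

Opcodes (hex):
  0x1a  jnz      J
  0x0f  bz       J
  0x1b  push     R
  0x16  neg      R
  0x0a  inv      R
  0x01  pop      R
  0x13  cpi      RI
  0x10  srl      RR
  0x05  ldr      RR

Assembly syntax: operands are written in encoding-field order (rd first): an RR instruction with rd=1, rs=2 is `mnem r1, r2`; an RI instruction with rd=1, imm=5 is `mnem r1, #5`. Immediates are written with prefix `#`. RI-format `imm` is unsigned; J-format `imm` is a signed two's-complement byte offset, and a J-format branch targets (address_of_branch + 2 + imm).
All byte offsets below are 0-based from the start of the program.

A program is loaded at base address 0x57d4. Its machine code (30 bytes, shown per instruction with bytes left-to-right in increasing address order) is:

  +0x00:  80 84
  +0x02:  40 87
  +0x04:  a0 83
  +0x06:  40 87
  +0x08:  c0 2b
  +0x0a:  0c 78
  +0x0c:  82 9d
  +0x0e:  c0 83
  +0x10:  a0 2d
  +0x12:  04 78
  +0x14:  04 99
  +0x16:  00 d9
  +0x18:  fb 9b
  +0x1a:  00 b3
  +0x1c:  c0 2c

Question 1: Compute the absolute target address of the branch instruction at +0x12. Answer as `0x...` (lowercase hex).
+0x12: 04 78 ⇒ word 0x7804 (little)
  top 5b → 0xf → bz [J]
  imm: (w>>0)&0x7ff=0x4 → #4
  target = base 0x57d4 + off 0x12 + 2 + imm 4 = 0x57ec

0x57ec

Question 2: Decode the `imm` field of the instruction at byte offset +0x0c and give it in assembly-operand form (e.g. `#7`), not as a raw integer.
#130

[0c] 82 9d → 0x9d82
  opcode bits[15:11]=0x13: cpi/RI
  [10:8] rd=5 = r5
  [7:0] imm=130 = #130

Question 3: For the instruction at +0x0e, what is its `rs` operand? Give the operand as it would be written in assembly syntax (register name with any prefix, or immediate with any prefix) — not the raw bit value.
r6

+0x0e: c0 83 ⇒ word 0x83c0 (little)
  op=0x83c0>>11=0x10 ⇒ srl (RR)
  rd: (w>>8)&0x7=0x3 → r3
  rs: (w>>5)&0x7=0x6 → r6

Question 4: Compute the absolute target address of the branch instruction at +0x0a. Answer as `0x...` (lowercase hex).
[0a] 0c 78 → 0x780c
  top 5b → 0xf → bz [J]
  imm@[10:0]=0xc ⇒ #12
  target = base 0x57d4 + off 0x0a + 2 + imm 12 = 0x57ec

0x57ec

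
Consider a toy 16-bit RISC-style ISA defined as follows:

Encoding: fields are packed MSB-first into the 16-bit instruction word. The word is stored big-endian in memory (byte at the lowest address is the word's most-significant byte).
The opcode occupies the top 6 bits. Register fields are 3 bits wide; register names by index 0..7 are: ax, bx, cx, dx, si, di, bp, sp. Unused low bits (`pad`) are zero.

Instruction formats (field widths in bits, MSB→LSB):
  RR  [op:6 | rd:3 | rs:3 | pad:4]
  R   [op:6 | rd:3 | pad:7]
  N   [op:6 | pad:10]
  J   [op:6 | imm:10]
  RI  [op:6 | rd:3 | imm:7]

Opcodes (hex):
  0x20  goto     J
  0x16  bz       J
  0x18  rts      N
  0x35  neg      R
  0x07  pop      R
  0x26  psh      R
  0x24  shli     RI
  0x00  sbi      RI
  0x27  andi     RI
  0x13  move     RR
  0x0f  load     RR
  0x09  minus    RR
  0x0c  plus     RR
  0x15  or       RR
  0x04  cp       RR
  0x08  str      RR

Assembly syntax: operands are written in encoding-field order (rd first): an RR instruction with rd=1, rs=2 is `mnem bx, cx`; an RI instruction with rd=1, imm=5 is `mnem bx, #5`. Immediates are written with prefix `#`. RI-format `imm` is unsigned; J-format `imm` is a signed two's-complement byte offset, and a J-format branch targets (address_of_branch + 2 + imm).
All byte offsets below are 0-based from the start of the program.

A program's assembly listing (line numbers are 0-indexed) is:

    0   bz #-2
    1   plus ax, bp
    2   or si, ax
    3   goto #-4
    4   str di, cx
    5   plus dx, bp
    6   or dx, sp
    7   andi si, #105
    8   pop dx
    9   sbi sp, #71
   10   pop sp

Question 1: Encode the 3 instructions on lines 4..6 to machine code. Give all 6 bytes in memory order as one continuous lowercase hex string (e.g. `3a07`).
L4: str op=0x8:6|rd=5:3|rs=2:3|pad=0:4 ⇒ 0x22a0 ⇒ big 22 a0
L5: plus op=0xc:6|rd=3:3|rs=6:3|pad=0:4 ⇒ 0x31e0 ⇒ big 31 e0
L6: or op=0x15:6|rd=3:3|rs=7:3|pad=0:4 ⇒ 0x55f0 ⇒ big 55 f0

22a031e055f0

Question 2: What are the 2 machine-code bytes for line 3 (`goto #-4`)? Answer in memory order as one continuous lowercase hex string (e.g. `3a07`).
3. goto fields op=0x20:6|imm=-4:10 → word 83fch → 83 fc

83fc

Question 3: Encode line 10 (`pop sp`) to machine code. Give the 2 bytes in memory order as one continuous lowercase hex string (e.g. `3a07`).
10. pop fields op=0x7:6|rd=7:3|pad=0:7 → word 1f80h → 1f 80

1f80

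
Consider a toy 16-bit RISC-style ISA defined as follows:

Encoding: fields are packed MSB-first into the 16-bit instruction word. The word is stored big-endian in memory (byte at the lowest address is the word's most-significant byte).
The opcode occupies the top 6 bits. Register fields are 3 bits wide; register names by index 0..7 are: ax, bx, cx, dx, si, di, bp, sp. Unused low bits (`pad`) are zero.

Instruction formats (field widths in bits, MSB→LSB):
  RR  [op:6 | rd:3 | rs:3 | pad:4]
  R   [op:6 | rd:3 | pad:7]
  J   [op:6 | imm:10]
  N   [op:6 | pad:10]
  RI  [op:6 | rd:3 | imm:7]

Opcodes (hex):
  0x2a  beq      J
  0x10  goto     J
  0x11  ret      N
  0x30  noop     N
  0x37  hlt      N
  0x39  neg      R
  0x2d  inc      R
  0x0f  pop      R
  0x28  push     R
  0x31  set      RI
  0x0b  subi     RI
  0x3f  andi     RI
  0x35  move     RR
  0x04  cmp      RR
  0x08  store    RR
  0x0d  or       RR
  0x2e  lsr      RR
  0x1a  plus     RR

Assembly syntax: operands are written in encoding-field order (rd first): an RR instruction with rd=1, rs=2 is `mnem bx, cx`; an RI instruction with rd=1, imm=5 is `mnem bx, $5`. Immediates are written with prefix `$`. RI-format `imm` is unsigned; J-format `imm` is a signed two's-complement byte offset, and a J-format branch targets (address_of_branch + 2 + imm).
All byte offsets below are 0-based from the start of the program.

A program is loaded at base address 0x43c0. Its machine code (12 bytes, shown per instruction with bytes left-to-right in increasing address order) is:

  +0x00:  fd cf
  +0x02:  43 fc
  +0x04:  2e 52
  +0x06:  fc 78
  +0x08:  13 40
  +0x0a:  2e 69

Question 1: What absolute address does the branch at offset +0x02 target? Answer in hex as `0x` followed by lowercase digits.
off 0x02: read 43 fc as big → 0x43fc
  op=0x43fc>>10=0x10 ⇒ goto (J)
  imm: (w>>0)&0x3ff=0x3fc (s10→-4) → $-4
  target = base 0x43c0 + off 0x02 + 2 + imm -4 = 0x43c0

0x43c0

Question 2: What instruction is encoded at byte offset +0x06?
andi ax, $120

+0x06: fc 78 ⇒ word 0xfc78 (big)
  op=0xfc78>>10=0x3f ⇒ andi (RI)
  rd: (w>>7)&0x7=0x0 → ax
  imm: (w>>0)&0x7f=0x78 → $120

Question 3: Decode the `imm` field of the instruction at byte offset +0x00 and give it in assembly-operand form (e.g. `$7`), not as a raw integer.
[00] fd cf → 0xfdcf
  top 6b → 0x3f → andi [RI]
  [9:7] rd=3 = dx
  [6:0] imm=79 = $79

$79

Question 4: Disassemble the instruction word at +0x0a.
subi si, $105

@+0a  big-endian(2e 69) = 0x2e69
  op=0x2e69>>10=0xb ⇒ subi (RI)
  [9:7] rd=4 = si
  [6:0] imm=105 = $105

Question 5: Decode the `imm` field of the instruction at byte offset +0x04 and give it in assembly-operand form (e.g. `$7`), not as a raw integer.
$82

+0x04: 2e 52 ⇒ word 0x2e52 (big)
  top 6b → 0xb → subi [RI]
  rd: (w>>7)&0x7=0x4 → si
  imm: (w>>0)&0x7f=0x52 → $82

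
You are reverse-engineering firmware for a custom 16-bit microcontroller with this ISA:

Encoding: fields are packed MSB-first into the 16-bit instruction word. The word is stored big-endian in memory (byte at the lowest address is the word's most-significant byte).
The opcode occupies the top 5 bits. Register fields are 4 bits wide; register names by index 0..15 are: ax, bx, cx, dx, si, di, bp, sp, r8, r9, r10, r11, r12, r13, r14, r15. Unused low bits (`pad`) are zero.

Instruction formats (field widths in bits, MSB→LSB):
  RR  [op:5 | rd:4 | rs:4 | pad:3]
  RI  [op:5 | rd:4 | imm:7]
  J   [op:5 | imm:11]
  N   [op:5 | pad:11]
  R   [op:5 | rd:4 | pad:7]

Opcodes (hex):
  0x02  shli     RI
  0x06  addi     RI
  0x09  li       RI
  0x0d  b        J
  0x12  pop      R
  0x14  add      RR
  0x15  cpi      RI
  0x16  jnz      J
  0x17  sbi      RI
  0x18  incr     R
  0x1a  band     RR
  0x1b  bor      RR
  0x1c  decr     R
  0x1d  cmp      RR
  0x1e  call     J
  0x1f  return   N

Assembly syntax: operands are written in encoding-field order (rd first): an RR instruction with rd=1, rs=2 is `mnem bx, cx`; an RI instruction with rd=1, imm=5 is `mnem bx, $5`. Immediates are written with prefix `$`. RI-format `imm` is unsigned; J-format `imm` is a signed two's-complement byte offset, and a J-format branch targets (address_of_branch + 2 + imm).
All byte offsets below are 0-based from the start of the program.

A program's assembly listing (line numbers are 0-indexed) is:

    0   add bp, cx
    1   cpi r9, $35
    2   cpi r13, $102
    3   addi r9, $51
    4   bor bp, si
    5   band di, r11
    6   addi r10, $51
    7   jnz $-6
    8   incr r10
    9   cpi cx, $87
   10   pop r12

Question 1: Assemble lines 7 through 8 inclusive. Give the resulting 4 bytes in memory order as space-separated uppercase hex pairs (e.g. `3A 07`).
7. jnz fields op=0x16:5|imm=-6:11 → word b7fah → b7 fa
8. incr fields op=0x18:5|rd=10:4|pad=0:7 → word c500h → c5 00

B7 FA C5 00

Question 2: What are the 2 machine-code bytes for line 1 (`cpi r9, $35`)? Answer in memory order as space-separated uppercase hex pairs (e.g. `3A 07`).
1. cpi fields op=0x15:5|rd=9:4|imm=35:7 → word aca3h → ac a3

AC A3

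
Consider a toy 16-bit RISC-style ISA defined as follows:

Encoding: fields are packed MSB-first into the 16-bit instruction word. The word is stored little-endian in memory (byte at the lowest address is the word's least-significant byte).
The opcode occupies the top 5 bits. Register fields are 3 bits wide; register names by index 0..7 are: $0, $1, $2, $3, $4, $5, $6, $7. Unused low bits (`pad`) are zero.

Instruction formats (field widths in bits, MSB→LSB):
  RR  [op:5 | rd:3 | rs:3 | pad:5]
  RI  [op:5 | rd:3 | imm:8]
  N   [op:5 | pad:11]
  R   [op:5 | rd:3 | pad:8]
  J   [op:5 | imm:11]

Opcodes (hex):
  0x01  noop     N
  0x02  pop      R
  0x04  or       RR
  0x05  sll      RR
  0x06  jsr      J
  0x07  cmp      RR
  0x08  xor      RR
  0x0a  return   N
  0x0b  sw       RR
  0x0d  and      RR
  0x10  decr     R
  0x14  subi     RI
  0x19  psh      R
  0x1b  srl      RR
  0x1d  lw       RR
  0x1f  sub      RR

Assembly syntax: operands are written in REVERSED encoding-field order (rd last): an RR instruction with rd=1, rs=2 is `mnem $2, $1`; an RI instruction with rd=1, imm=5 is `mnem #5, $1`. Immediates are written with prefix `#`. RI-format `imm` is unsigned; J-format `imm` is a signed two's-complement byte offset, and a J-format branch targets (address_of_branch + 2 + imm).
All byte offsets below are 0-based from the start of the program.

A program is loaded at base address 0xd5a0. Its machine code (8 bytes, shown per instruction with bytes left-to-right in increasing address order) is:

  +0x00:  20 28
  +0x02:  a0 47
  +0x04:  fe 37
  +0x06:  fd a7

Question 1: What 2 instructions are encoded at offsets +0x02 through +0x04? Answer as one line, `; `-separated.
xor $5, $7; jsr #-2

@+02  little-endian(a0 47) = 0x47a0
  top 5b → 0x8 → xor [RR]
  rd@[10:8]=0x7 ⇒ $7
  rs@[7:5]=0x5 ⇒ $5
@+04  little-endian(fe 37) = 0x37fe
  top 5b → 0x6 → jsr [J]
  imm@[10:0]=0x7fe (s11→-2) ⇒ #-2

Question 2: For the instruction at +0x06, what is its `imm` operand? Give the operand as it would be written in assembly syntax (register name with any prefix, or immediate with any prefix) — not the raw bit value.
#253

[06] fd a7 → 0xa7fd
  op=0xa7fd>>11=0x14 ⇒ subi (RI)
  [10:8] rd=7 = $7
  [7:0] imm=253 = #253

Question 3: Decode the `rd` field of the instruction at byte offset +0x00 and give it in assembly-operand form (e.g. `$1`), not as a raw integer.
$0

@+00  little-endian(20 28) = 0x2820
  top 5b → 0x5 → sll [RR]
  rd@[10:8]=0x0 ⇒ $0
  rs@[7:5]=0x1 ⇒ $1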